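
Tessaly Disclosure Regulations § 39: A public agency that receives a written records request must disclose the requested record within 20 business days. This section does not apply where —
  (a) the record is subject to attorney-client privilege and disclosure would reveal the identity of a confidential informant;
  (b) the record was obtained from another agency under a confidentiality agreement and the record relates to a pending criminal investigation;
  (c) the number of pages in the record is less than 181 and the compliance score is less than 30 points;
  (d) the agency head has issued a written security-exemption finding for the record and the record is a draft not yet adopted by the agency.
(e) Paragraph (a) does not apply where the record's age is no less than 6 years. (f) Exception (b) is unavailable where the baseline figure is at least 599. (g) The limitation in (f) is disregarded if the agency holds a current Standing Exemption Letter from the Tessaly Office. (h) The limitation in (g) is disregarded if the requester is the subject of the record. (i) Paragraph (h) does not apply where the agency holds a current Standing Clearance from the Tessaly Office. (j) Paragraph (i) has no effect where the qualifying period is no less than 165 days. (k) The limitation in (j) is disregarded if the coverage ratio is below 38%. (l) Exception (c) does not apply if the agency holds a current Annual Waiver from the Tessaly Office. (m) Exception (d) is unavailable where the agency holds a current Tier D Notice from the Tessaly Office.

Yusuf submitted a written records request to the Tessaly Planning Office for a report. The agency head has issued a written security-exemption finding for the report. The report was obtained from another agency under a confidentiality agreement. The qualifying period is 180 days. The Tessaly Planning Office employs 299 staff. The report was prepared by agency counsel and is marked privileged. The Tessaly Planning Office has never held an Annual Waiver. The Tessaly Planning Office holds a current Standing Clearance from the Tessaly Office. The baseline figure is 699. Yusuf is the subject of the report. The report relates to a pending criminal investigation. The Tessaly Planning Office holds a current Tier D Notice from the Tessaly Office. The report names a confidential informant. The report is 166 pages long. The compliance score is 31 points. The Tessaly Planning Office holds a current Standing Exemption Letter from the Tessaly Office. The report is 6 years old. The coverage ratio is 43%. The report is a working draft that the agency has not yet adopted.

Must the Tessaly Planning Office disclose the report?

All of (a)'s requirements are met (the report is privileged; the report names a confidential informant). However, paragraph (e) must be considered: (e) operates against (a): the record's age is 6 years, meeting the 6 years threshold. So (a) is unavailable.
Exception (b): the report was obtained under a confidentiality agreement; the report relates to a pending investigation — every condition holds. But: (f) operates against (b): the baseline figure is 699, meeting the 599 threshold. (g) applies (a current Standing Exemption Letter is held), but is itself disapplied by (h): (h) operates against (g): Yusuf is the subject of the report. (i) would limit (h) — a current Standing Clearance is held — but (j) sets (i) aside: (j) operates against (i): the qualifying period is 180 days, meeting the 165 days threshold. (k), which would lift (j), is not engaged — the coverage ratio is 43%, not below 38%. (b) is therefore removed.
Exception (c) requires that the compliance score is less than 30 points; but the compliance score is 31 points, not less than 30 points, so (c) is unavailable.
All of (d)'s requirements are met (a written security-exemption finding has been issued; the report is an unadopted draft). But applying paragraph (m): (m) applies — a current Tier D Notice is held. So (d) is unavailable.
No exception displaces § 39.

Yes — the Tessaly Planning Office must disclose the report.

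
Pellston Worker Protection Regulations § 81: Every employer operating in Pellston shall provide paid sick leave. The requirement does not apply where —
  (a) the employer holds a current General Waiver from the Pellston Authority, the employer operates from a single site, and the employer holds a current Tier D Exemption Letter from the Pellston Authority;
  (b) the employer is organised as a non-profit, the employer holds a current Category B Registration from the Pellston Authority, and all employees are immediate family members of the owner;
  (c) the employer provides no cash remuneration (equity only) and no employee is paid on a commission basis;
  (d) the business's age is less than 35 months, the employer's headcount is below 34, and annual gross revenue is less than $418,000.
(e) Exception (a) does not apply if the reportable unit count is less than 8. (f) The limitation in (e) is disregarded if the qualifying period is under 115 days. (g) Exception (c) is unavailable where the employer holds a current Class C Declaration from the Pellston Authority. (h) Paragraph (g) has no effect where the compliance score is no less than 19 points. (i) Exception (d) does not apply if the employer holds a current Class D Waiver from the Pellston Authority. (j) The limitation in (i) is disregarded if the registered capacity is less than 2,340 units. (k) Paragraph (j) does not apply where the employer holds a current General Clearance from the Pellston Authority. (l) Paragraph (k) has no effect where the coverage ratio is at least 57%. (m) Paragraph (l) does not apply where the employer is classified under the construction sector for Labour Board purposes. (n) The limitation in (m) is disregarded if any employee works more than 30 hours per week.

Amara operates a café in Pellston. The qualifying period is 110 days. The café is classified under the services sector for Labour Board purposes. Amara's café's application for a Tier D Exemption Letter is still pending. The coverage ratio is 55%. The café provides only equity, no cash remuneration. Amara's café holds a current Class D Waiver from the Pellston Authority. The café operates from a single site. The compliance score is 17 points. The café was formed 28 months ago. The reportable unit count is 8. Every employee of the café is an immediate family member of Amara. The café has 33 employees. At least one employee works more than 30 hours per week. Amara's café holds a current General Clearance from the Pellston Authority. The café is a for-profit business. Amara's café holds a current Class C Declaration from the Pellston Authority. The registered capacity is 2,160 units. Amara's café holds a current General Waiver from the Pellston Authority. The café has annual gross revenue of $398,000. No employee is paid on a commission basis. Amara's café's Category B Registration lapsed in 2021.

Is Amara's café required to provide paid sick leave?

Exception (a) fails — no current Tier D Exemption Letter is held.
Exception (b) does not apply: the employer is for-profit.
Exception (c) is satisfied on its face — remuneration is equity-only; no employee is paid on commission. But: (g) operates against (c): a current Class C Declaration is held. (h) is not engaged (the compliance score is 17 points, short of 19 points), so (g) stands. Exception (c) does not apply.
Exception (d): the business's age is 28 months, less than the 35 months limit; the employer's headcount is 33, below the 34 limit; annual gross revenue is $398,000, less than the $418,000 limit — every condition holds. But: (i) operates against (d): a current Class D Waiver is held. (j) would limit (i) — the registered capacity is 2,160 units, less than the 2,340 units limit — but (k) sets (j) aside: (k) operates against (j): a current General Clearance is held. (l), which would lift (k), does not operate here — the coverage ratio is 55%, short of 57%. Exception (d) does not apply.
No exception applies. The general rule governs.

Yes — Amara's café must provide paid sick leave.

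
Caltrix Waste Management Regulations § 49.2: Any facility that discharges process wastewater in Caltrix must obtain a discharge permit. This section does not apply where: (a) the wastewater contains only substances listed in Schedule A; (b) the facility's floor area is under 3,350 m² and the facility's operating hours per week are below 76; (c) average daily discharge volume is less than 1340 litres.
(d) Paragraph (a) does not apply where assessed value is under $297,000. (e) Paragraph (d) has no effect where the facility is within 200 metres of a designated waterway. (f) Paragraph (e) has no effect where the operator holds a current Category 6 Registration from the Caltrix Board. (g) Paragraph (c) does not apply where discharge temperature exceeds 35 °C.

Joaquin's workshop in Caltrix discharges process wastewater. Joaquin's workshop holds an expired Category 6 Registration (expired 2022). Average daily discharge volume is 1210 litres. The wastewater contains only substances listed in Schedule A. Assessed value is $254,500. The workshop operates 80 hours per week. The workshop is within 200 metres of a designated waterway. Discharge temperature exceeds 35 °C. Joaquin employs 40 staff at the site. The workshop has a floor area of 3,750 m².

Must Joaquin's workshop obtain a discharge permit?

No — exception (a) applies; Joaquin's workshop is not required to obtain a discharge permit.

All of (a)'s requirements are met (the wastewater is Schedule-A-only). Under paragraphs (d)–(f): (d) is triggered (assessed value is $254,500, under the $297,000 limit), but is set aside by (e): (e) operates against (d): the workshop is within 200 m of a designated waterway. (f) is inapplicable (the Category 6 Registration is not current), so (e) stands. So (a) applies.
Exception (b) does not apply: the facility's floor area is 3,750 m², not under 3,350 m².
Exception (c): average daily discharge volume is 1210 litres, less than the 1340 litres limit — every condition holds. But applying paragraph (g): (g) operates against (c): discharge temperature exceeds 35 °C. (c) is therefore removed.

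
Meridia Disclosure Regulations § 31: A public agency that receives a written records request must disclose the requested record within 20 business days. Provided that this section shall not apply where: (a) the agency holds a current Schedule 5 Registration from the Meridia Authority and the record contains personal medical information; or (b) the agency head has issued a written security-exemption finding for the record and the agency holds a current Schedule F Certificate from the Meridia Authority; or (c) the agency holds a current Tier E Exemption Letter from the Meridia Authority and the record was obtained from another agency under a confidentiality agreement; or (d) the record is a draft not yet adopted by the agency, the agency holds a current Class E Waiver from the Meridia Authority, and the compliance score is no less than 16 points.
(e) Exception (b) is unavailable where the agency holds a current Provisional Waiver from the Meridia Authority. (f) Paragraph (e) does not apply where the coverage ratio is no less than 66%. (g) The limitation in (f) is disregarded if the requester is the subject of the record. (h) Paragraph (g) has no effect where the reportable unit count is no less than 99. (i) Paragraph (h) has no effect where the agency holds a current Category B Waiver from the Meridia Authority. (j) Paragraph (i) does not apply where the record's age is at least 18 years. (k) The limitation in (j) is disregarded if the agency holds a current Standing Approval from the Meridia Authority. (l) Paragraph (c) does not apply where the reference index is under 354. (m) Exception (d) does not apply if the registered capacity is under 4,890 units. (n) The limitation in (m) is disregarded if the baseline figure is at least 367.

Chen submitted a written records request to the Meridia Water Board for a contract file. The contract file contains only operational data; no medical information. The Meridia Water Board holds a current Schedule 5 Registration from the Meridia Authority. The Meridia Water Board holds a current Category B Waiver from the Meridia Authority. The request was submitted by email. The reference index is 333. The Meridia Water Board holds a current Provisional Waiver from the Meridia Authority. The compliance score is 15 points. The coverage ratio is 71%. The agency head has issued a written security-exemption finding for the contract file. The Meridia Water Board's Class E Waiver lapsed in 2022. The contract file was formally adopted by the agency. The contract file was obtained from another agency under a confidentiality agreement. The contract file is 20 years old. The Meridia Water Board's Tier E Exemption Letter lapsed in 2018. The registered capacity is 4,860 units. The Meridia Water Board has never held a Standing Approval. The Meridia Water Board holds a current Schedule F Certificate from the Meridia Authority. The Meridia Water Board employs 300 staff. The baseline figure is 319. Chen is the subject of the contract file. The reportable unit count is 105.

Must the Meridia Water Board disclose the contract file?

Exception (a) requires that the record contains personal medical information; but the contract file contains only operational data, so (a) is unavailable.
Exception (b): a written security-exemption finding has been issued; a current Schedule F Certificate is held — every condition holds. Applying paragraphs (e)–(k): (e) would limit (b) — a current Provisional Waiver is held — but (f) sets (e) aside: (f) operates — the coverage ratio is 71%, meeting the 66% threshold. (g) operates (Chen is the subject of the contract file), but is set aside by (h): (h) is triggered — the reportable unit count is 105, meeting the 99 threshold. (i) would limit (h) — a current Category B Waiver is held — but (j) sets (i) aside: (j) operates against (i): the record's age is 20 years, meeting the 18 years threshold. (k), which would lift (j), is inapplicable — there is no Standing Approval in force. (b) remains available.
Exception (c) requires that the agency holds a current Tier E Exemption Letter from the Meridia Authority; but no current Tier E Exemption Letter is held, so (c) is unavailable.
Exception (d) requires that the record is a draft not yet adopted by the agency; but the contract file has been formally adopted, so (d) is unavailable.

No — exception (b) applies; the Meridia Water Board is not required to disclose the contract file.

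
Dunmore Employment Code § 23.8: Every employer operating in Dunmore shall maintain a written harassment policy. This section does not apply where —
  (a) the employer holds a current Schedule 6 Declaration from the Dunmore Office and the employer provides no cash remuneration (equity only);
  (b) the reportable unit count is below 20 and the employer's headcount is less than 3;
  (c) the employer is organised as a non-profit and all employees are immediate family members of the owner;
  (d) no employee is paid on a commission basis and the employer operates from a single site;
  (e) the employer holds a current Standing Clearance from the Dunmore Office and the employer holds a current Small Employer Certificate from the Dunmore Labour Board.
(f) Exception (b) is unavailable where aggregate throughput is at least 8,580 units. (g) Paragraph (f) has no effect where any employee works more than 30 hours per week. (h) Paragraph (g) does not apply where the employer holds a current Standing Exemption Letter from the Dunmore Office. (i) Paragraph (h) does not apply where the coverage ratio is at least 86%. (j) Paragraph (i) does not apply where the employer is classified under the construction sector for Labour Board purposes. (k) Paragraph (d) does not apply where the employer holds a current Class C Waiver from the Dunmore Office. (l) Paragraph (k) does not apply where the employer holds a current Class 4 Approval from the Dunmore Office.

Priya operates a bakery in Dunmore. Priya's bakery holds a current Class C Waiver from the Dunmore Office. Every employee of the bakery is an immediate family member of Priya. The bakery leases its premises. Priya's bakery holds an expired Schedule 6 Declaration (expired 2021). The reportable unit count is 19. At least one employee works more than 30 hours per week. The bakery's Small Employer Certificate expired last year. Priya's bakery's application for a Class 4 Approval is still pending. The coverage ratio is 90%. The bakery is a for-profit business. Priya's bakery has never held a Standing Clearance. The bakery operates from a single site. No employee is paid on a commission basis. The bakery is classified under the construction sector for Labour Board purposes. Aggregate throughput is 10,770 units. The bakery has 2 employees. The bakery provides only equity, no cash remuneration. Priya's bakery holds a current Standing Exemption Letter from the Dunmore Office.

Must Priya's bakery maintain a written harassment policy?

Yes — Priya's bakery must maintain a written harassment policy.

Exception (a) requires that the employer holds a current Schedule 6 Declaration from the Dunmore Office; but the Schedule 6 Declaration is not current, so (a) is unavailable.
Exception (b) is satisfied on its face — the reportable unit count is 19, below the 20 limit; the employer's headcount is 2, less than the 3 limit. But: (f) operates against (b): aggregate throughput is 10,770 units, meeting the 8,580 units threshold. (g) would limit (f) — at least one employee exceeds 30 hours/week — but (h) sets (g) aside: (h) operates against (g): a current Standing Exemption Letter is held. (i) would limit (h) — the coverage ratio is 90%, meeting the 86% threshold — but (j) sets (i) aside: (j) operates against (i): the bakery is classified under the construction sector. (b) is therefore removed.
Exception (c) requires that the employer is organised as a non-profit; but the employer is for-profit, so (c) is unavailable.
All of (d)'s requirements are met (no employee is paid on commission; the employer operates from a single site). But: (k) is triggered — a current Class C Waiver is held. (l) is not triggered (the Class 4 Approval is not current), so (k) stands. So (d) is unavailable.
Exception (e) requires that the employer holds a current Standing Clearance from the Dunmore Office; but no current Standing Clearance is held, so (e) is unavailable.
No exception applies. The general rule governs.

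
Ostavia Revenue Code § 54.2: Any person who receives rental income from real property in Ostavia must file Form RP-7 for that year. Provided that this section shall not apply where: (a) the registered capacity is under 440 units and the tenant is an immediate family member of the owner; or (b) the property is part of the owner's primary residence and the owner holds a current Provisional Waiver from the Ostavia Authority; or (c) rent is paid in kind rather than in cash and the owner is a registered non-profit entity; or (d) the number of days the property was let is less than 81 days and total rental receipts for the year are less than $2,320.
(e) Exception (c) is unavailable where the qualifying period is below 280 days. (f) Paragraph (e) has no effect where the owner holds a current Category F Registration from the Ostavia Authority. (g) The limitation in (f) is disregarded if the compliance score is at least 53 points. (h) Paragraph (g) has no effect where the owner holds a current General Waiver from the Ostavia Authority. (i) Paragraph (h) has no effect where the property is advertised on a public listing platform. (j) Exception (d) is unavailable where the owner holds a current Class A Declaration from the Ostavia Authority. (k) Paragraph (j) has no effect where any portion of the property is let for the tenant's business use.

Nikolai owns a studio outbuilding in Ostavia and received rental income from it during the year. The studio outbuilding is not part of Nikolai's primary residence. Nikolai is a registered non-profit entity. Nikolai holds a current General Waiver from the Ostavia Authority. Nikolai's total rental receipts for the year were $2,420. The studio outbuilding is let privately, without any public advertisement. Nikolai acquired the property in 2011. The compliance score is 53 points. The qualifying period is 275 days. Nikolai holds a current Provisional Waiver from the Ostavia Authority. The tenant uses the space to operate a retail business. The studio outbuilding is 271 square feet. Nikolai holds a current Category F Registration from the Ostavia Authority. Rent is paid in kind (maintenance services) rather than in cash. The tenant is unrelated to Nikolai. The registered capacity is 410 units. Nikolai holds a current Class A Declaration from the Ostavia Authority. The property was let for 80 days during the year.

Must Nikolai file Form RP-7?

No — exception (c) applies; Nikolai is not required to file Form RP-7.

Exception (a) fails — the tenant is unrelated to the owner.
Exception (b) requires that the property is part of the owner's primary residence; but the studio outbuilding is not part of the primary residence, so (b) is unavailable.
Exception (c) is satisfied on its face — rent is paid in kind; Nikolai is a registered non-profit. Applying paragraphs (e)–(i): (e) would limit (c) — the qualifying period is 275 days, below the 280 days limit — but (f) sets (e) aside: (f) is engaged — a current Category F Registration is held. (g) applies (the compliance score is 53 points, meeting the 53 points threshold), but is overridden by (h): (h) operates against (g): a current General Waiver is held. (i) is not triggered (the property is let privately without advertisement), so (h) stands. (c) remains available.
Exception (d) fails — total rental receipts for the year are $2,420, not less than $2,320.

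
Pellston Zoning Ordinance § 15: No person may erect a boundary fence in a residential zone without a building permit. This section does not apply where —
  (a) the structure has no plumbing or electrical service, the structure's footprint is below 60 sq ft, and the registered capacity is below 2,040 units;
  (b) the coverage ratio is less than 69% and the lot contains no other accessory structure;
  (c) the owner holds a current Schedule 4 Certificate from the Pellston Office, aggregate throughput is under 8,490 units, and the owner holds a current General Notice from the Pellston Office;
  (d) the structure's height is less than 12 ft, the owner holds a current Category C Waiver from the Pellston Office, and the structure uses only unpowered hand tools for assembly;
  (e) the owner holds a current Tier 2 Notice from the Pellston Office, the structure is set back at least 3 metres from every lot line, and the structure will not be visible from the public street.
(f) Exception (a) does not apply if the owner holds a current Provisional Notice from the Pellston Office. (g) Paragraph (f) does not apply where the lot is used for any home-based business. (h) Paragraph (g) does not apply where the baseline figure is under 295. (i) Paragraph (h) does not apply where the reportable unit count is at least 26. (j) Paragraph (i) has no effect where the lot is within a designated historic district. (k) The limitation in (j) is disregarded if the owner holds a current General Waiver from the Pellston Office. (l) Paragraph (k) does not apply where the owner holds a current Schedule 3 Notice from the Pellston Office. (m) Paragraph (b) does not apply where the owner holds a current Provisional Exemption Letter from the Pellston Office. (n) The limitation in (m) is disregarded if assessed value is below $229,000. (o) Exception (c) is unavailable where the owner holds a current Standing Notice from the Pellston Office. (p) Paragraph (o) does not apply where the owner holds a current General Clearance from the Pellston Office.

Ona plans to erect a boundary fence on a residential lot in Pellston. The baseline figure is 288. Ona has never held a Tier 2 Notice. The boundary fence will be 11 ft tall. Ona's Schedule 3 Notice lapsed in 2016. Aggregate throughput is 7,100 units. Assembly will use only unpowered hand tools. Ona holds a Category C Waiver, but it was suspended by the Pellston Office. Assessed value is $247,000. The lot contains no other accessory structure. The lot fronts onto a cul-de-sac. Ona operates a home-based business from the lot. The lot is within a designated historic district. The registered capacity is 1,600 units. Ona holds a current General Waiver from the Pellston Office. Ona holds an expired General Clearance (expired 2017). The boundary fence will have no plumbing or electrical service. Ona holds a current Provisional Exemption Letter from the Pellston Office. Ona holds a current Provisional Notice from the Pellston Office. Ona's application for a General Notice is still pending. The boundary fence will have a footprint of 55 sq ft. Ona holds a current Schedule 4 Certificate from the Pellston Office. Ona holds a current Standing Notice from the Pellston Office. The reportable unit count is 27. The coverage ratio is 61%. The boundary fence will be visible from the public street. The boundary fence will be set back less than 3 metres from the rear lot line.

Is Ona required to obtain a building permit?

No — exception (a) applies; Ona does not need a building permit.

All of (a)'s requirements are met (there is no plumbing or electrical service; the structure's footprint is 55 sq ft, below the 60 sq ft limit; the registered capacity is 1,600 units, below the 2,040 units limit). As to paragraphs (f)–(l): (f) would limit (a) — a current Provisional Notice is held — but (g) sets (f) aside: (g) operates against (f): a home-based business operates on the lot. (h) would limit (g) — the baseline figure is 288, under the 295 limit — but (i) sets (h) aside: (i) operates against (h): the reportable unit count is 27, meeting the 26 threshold. (j) applies (the lot is in a historic district), but is overridden by (k): (k) operates against (j): a current General Waiver is held. (l) does not operate here (no current Schedule 3 Notice is held), so (k) stands. So (a) applies.
Exception (b): the coverage ratio is 61%, less than the 69% limit; the lot has no other accessory structure — every condition holds. However, paragraphs (m)–(n) must be considered: (m) is triggered — a current Provisional Exemption Letter is held. (n), which would lift (m), is not triggered — assessed value is $247,000, not below $229,000. So (b) is unavailable.
Exception (c) fails — there is no General Notice in force.
Exception (d) fails — there is no Category C Waiver in force.
Exception (e) fails — the Tier 2 Notice is not current.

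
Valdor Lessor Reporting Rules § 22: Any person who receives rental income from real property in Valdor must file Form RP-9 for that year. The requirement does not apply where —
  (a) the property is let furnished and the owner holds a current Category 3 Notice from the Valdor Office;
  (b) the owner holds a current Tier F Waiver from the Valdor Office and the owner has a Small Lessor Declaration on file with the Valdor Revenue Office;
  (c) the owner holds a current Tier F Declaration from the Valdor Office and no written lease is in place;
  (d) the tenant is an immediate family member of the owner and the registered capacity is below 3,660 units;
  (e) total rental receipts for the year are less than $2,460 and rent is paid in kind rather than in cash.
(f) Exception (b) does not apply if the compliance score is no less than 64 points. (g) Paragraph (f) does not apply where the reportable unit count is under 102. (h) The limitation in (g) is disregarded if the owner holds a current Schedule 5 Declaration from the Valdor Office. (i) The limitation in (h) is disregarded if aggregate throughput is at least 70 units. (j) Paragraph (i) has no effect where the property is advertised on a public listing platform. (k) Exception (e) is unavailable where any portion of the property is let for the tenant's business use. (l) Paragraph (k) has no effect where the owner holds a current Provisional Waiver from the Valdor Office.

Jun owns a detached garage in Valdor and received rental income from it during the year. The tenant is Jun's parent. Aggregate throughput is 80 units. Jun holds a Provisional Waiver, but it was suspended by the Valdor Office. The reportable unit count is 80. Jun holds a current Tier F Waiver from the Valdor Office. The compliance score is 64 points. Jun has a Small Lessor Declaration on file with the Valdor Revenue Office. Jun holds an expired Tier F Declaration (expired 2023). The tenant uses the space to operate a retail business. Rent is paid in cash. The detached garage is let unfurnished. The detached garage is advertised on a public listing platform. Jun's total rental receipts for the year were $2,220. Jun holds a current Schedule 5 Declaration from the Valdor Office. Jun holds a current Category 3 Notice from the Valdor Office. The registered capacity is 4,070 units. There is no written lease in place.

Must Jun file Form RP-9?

Yes — Jun must file Form RP-9.

Exception (a) does not apply: the property is let unfurnished.
Exception (b) is satisfied on its face — a current Tier F Waiver is held; a Small Lessor Declaration is on file. However, paragraphs (f)–(j) must be considered: (f) operates — the compliance score is 64 points, meeting the 64 points threshold. (g) would limit (f) — the reportable unit count is 80, under the 102 limit — but (h) sets (g) aside: (h) operates against (g): a current Schedule 5 Declaration is held. (i) would limit (h) — aggregate throughput is 80 units, meeting the 70 units threshold — but (j) sets (i) aside: (j) operates against (i): the property is publicly advertised. (b) is therefore removed.
Exception (c) does not apply: no current Tier F Declaration is held.
Exception (d) requires that the registered capacity is below 3,660 units; but the registered capacity is 4,070 units, not below 3,660 units, so (d) is unavailable.
Exception (e) requires that rent is paid in kind rather than in cash; but rent is paid in cash, so (e) is unavailable.
Every exception is unavailable, so the rule governs.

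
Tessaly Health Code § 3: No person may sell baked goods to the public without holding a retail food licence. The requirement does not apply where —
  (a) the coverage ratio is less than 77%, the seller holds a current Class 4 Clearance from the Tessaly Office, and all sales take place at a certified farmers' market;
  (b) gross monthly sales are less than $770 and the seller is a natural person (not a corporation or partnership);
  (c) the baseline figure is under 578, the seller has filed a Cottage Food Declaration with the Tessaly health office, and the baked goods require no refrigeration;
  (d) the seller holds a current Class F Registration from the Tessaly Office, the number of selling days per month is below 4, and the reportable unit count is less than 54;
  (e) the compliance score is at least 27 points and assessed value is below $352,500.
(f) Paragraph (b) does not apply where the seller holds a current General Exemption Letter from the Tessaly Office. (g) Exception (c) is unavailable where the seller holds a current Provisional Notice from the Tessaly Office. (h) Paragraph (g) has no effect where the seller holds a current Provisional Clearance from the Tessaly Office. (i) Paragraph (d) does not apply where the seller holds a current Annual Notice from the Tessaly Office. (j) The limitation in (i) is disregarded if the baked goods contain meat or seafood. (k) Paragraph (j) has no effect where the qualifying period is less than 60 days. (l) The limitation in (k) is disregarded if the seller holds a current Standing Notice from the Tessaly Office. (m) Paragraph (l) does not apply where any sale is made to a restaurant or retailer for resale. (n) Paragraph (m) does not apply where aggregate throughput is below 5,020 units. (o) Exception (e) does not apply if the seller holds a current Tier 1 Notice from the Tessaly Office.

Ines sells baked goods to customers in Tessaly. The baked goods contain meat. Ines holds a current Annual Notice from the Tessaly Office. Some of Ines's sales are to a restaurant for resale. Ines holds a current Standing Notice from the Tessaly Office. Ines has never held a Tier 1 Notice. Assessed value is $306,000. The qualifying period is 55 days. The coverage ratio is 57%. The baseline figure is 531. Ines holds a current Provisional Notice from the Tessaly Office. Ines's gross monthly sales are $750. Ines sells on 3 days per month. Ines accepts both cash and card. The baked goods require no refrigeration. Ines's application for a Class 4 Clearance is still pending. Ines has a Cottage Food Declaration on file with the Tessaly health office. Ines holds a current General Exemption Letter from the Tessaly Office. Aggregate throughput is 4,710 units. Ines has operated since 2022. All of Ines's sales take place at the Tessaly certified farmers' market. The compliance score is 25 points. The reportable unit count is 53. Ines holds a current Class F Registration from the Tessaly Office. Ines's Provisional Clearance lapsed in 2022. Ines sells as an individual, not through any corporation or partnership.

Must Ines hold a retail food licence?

Exception (a) requires that the seller holds a current Class 4 Clearance from the Tessaly Office; but the Class 4 Clearance is not current, so (a) is unavailable.
All of (b)'s requirements are met (gross monthly sales are $750, less than the $770 limit; the seller is a natural person). However, paragraph (f) must be considered: (f) operates — a current General Exemption Letter is held. Exception (b) does not apply.
Exception (c)'s conditions are all satisfied: the baseline figure is 531, under the 578 limit; a Cottage Food Declaration is on file; the baked goods are shelf-stable. Turning to paragraphs (g)–(h): (g) is engaged — a current Provisional Notice is held. (h), which would lift (g), does not operate here — the Provisional Clearance is not current. So (c) is unavailable.
Exception (d) is satisfied on its face — a current Class F Registration is held; the number of selling days per month is 3, below the 4 limit; the reportable unit count is 53, less than the 54 limit. As to paragraphs (i)–(n): (i) would limit (d) — a current Annual Notice is held — but (j) sets (i) aside: (j) operates against (i): the baked goods contain meat. (k) would limit (j) — the qualifying period is 55 days, less than the 60 days limit — but (l) sets (k) aside: (l) applies — a current Standing Notice is held. (m) is engaged (some sales are to a restaurant for resale), but is overridden by (n): (n) is triggered — aggregate throughput is 4,710 units, below the 5,020 units limit. Exception (d) stands.
Exception (e) fails — the compliance score is 25 points, short of 27 points.

No — exception (d) applies; Ines is not required to hold a retail food licence.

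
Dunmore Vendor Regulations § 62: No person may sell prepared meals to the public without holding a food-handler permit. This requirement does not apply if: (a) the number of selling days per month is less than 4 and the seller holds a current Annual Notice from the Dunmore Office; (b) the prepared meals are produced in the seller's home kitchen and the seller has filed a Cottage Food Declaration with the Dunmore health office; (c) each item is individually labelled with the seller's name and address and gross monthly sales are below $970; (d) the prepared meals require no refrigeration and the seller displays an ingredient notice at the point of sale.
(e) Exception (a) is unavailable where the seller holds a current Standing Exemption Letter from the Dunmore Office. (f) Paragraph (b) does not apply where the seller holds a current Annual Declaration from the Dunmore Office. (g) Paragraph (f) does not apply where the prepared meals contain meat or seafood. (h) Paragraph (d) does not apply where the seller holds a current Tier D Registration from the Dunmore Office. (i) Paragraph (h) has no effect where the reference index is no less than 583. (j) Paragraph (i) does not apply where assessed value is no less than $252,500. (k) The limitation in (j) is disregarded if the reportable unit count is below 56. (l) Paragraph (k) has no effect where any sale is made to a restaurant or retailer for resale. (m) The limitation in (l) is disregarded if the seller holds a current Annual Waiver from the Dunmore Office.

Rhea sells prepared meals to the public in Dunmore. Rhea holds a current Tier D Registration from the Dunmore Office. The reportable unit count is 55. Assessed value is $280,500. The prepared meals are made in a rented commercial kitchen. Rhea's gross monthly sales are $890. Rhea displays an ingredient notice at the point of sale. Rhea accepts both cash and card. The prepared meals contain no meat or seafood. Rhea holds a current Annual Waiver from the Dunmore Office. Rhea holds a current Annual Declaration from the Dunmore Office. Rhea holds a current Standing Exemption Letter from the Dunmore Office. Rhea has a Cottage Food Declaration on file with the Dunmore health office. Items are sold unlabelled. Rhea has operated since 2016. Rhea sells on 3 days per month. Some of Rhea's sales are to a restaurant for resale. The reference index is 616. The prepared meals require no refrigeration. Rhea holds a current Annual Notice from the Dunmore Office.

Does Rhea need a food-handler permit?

All of (a)'s requirements are met (the number of selling days per month is 3, less than the 4 limit; a current Annual Notice is held). But applying paragraph (e): (e) operates — a current Standing Exemption Letter is held. (a) is therefore removed.
Exception (b) requires that the prepared meals are produced in the seller's home kitchen; but the prepared meals are made in a commercial kitchen, not a home kitchen, so (b) is unavailable.
Exception (c) fails — items are sold unlabelled.
Exception (d): the prepared meals are shelf-stable; an ingredient notice is displayed — every condition holds. As to paragraphs (h)–(m): (h) would limit (d) — a current Tier D Registration is held — but (i) sets (h) aside: (i) operates against (h): the reference index is 616, meeting the 583 threshold. (j) would limit (i) — assessed value is $280,500, meeting the $252,500 threshold — but (k) sets (j) aside: (k) operates — the reportable unit count is 55, below the 56 limit. (l) operates (some sales are to a restaurant for resale), but is displaced by (m): (m) operates — a current Annual Waiver is held. (d) remains available.

No — exception (d) applies; Rhea is not required to hold a food-handler permit.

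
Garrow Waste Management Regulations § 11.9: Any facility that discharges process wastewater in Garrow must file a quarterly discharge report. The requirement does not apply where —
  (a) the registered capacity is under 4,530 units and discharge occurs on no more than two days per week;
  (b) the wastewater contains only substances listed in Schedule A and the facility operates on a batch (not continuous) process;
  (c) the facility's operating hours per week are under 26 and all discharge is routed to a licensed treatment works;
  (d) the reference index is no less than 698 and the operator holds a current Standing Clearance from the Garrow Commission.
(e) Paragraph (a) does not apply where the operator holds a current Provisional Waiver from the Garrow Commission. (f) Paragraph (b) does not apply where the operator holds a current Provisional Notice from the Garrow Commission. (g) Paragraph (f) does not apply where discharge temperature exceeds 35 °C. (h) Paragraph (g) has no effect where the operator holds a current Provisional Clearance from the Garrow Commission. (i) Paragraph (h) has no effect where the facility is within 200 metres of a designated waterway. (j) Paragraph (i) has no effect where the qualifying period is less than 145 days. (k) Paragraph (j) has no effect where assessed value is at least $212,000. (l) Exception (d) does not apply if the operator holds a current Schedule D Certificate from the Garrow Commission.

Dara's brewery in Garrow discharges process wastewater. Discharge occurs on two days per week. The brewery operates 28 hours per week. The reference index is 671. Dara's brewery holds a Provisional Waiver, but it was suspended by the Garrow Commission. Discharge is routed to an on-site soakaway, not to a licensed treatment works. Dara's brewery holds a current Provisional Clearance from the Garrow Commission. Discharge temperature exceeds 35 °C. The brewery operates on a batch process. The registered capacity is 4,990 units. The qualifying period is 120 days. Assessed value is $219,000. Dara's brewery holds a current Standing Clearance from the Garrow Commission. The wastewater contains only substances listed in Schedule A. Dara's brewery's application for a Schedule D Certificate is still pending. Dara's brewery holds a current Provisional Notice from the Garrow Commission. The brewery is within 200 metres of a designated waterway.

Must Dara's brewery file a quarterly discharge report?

No — exception (b) applies; Dara's brewery is not required to file a quarterly discharge report.

Exception (a) does not apply: the registered capacity is 4,990 units, not under 4,530 units.
All of (b)'s requirements are met (the wastewater is Schedule-A-only; the facility operates on a batch process). Considering the limiting provisions: (f) applies (a current Provisional Notice is held), but is itself disapplied by (g): (g) operates — discharge temperature exceeds 35 °C. (h) would limit (g) — a current Provisional Clearance is held — but (i) sets (h) aside: (i) operates — the brewery is within 200 m of a designated waterway. (j) would limit (i) — the qualifying period is 120 days, less than the 145 days limit — but (k) sets (j) aside: (k) applies — assessed value is $219,000, meeting the $212,000 threshold. (b) remains available.
Exception (c) does not apply: the facility's operating hours per week are 28, not under 26.
Exception (d) fails — the reference index is 671, short of 698.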